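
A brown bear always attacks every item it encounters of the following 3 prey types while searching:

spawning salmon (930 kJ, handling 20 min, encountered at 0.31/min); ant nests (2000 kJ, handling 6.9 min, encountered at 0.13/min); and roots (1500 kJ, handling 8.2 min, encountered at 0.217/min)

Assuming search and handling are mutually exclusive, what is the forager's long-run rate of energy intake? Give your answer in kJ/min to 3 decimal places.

Energy encountered per unit search time: 0.31×930 + 0.13×2000 + 0.217×1500 = 873.8 kJ/min.
Handling time per unit search time: 0.31×20 + 0.13×6.9 + 0.217×8.2 = 8.876.
Rate = 873.8/(1 + 8.876) = 88.47 kJ/min.

88.474 kJ/min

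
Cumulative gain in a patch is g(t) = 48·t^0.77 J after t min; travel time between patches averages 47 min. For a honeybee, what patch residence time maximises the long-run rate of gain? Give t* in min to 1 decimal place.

157.3 min

By the marginal value theorem, leave when the instantaneous gain rate g'(t) equals the habitat-wide average g(t)/(T + t).
g'(t) = 0.77·48·t^-0.23. Setting 0.77·48·t^-0.23 = 48·t^0.77/(47+t) gives 0.77(47+t) = t, so 0.23·t = 0.77×47.
t* = 0.77×47/0.23 = 157.3 min.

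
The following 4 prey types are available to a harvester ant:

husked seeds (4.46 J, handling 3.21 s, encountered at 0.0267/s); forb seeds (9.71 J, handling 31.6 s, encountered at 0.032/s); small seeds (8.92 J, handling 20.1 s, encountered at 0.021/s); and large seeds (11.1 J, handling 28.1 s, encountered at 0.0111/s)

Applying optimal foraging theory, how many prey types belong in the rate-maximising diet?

Profitabilities (E/h, J/s): husked seeds 1.39, small seeds 0.444, large seeds 0.395, forb seeds 0.307. Add prey in this order while the next type's profitability exceeds the intake rate on those already taken.
Rate on top 1: 0.1097. small seeds: 0.444 > 0.1097 → include.
Rate on top 2: 0.2032. large seeds: 0.395 > 0.2032 → include.
Rate on top 3: 0.2361. forb seeds: 0.307 > 0.2361 → include.
Optimal diet: husked seeds, small seeds, large seeds, forb seeds — 4 of 4 types.

4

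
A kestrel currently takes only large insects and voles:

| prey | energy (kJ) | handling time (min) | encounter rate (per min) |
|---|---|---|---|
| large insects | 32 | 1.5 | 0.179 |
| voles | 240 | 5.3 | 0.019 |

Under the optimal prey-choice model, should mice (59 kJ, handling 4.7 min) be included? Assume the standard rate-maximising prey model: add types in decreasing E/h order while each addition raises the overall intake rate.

On large insects and voles alone, R = ΣλE/(1+Σλh) = 10.29/1.369 = 7.514 kJ/min.
Profitability of mice: 59/4.7 = 12.55 kJ/min.
Since 12.55 > R, including mice increases the long-run rate.

Yes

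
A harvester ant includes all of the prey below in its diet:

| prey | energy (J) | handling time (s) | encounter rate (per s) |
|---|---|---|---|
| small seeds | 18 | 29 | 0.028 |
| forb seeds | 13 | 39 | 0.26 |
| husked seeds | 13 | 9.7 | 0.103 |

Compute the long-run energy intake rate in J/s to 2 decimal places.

Energy encountered per unit search time: 0.028×18 + 0.26×13 + 0.103×13 = 5.223 J/s.
Handling time per unit search time: 0.028×29 + 0.26×39 + 0.103×9.7 = 11.95.
Rate = 5.223/(1 + 11.95) = 0.4033 J/s.

0.40 J/s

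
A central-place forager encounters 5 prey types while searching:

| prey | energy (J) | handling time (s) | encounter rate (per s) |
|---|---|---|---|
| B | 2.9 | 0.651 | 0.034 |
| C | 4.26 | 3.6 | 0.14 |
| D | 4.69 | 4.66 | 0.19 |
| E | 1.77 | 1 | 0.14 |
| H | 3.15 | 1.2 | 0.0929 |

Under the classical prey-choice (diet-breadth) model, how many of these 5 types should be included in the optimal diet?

5

Profitabilities (E/h, J/s): B 4.45, H 2.62, E 1.77, C 1.18, D 1.01. Add prey in this order while the next type's profitability exceeds the intake rate on those already taken.
Rate on top 1: 0.09646. H: 2.62 > 0.09646 → include.
Rate on top 2: 0.3451. E: 1.77 > 0.3451 → include.
Rate on top 3: 0.5017. C: 1.18 > 0.5017 → include.
Rate on top 4: 0.695. D: 1.01 > 0.695 → include.
Optimal diet: B, H, E, C, D — 5 of 5 types.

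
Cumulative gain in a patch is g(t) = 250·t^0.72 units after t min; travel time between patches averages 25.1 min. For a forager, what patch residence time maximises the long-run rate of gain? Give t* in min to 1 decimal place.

Maximise g(t)/(T+t): set derivative to zero → g'(t)(T+t) = g(t).
g'(t) = 0.72·250·t^-0.28. Setting 0.72·250·t^-0.28 = 250·t^0.72/(25.1+t) gives 0.72(25.1+t) = t, so 0.28·t = 0.72×25.1.
t* = 0.72×25.1/0.28 = 64.54 min.

64.5 min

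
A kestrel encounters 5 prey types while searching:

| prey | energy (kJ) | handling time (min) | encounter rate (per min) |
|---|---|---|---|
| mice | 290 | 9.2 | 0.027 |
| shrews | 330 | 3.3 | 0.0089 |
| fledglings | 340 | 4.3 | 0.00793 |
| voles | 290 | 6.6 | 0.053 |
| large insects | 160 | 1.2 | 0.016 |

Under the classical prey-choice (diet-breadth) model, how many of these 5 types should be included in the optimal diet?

5

Profitabilities (E/h, kJ/min): large insects 133, shrews 100, fledglings 79.1, voles 43.9, mice 31.5. Add prey in this order while the next type's profitability exceeds the intake rate on those already taken.
Rate on top 1: 2.512. shrews: 100 > 2.512 → include.
Rate on top 2: 5.242. fledglings: 79.1 > 5.242 → include.
Rate on top 3: 7.568. voles: 43.9 > 7.568 → include.
Rate on top 4: 16.45. mice: 31.5 > 16.45 → include.
Optimal diet: large insects, shrews, fledglings, voles, mice — 5 of 5 types.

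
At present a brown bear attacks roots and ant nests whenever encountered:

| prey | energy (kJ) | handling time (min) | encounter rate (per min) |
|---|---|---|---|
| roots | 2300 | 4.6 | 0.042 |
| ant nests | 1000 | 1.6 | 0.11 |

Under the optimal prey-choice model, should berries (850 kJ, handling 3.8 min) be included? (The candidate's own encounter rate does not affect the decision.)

Current rate: (0.042×2300 + 0.11×1000)/(1 + 0.042×4.6 + 0.11×1.6) = 150.9 kJ/min.
Profitability of berries: 850/3.8 = 223.7 kJ/min.
223.7 > 150.9, so adding berries raises the average — include it.

Yes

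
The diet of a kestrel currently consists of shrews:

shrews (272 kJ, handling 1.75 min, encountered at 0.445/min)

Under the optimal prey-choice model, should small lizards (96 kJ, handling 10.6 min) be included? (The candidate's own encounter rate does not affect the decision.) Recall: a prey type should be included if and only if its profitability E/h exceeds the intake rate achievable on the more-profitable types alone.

No

Current rate: (0.445×272)/(1 + 0.445×1.75) = 68.05 kJ/min.
Profitability of small lizards: 96/10.6 = 9.057 kJ/min.
Since 9.057 < R, time spent handling small lizards is better spent searching.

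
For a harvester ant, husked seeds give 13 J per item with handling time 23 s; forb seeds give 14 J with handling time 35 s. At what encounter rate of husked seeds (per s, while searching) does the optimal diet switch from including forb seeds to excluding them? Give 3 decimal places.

0.105 per s

Drop forb seeds once their profitability E₂/h₂ falls below the rate achievable on husked seeds alone: E₂/h₂ = λE₁/(1 + λh₁).
Solve for λ: λE₁h₂ = E₂(1 + λh₁) → λ(E₁h₂ − E₂h₁) = E₂ → λ = E₂/(E₁h₂ − E₂h₁).
λ = 14/(13×35 − 14×23) = 14/133 = 0.1053 per s.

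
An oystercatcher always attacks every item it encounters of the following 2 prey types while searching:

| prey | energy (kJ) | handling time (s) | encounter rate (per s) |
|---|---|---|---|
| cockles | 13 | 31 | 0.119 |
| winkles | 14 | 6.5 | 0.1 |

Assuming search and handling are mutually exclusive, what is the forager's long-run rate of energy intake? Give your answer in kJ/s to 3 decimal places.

Energy encountered per unit search time: 0.119×13 + 0.1×14 = 2.947 kJ/s.
Handling time per unit search time: 0.119×31 + 0.1×6.5 = 4.339.
Rate = 2.947/(1 + 4.339) = 0.552 kJ/s.

0.552 kJ/s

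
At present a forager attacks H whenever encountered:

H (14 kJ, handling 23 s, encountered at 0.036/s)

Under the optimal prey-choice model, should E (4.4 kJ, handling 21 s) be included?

No

Intake rate on the current diet: R = (0.036×14) / (1 + 0.036×23) = 0.504/1.828 = 0.2757 kJ/s.
E: E/h = 4.4/21 = 0.2095 kJ/s.
0.2095 < 0.2757, so adding E would lower the average — exclude it.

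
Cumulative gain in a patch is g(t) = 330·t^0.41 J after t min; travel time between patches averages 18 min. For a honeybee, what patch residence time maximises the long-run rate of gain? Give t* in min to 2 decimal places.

12.51 min

Maximise g(t)/(T+t): set derivative to zero → g'(t)(T+t) = g(t).
g'(t) = 0.41·330·t^-0.59. Setting 0.41·330·t^-0.59 = 330·t^0.41/(18+t) gives 0.41(18+t) = t, so 0.59·t = 0.41×18.
t* = 0.41×18/0.59 = 12.51 min.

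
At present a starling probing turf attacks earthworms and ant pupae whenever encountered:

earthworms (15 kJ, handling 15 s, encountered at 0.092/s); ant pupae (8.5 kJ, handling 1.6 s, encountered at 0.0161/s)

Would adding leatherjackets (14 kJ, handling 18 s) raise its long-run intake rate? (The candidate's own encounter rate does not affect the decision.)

Yes

Intake rate on the current diet: R = (0.092×15 + 0.0161×8.5) / (1 + 0.092×15 + 0.0161×1.6) = 1.517/2.406 = 0.6305 kJ/s.
leatherjackets: E/h = 14/18 = 0.7778 kJ/s.
Since 0.7778 > R, including leatherjackets increases the long-run rate.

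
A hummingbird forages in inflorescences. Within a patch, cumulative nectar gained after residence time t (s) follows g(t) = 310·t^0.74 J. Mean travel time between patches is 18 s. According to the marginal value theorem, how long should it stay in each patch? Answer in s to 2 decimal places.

51.23 s

Maximise g(t)/(T+t): set derivative to zero → g'(t)(T+t) = g(t).
g'(t) = 0.74·310·t^-0.26. Setting 0.74·310·t^-0.26 = 310·t^0.74/(18+t) gives 0.74(18+t) = t, so 0.26·t = 0.74×18.
t* = 0.74×18/0.26 = 51.23 s.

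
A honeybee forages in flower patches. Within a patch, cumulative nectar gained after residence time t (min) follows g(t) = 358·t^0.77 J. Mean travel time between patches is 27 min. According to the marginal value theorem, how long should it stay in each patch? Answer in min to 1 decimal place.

Optimal t* satisfies g'(t*) = g(t*)/(T + t*).
g'(t) = 0.77·358·t^-0.23. Setting 0.77·358·t^-0.23 = 358·t^0.77/(27+t) gives 0.77(27+t) = t, so 0.23·t = 0.77×27.
t* = 0.77×27/0.23 = 90.39 min.

90.4 min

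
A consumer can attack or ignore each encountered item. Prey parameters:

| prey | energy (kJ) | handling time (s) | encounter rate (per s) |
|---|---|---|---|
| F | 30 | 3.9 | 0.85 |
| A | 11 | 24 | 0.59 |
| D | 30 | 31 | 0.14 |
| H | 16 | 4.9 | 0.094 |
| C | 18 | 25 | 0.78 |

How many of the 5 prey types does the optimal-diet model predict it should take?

1

E/h in descending order: F 7.69, H 3.27, D 0.968, C 0.72, A 0.458 kJ/s. The optimal diet is the largest prefix of this list for which every included type satisfies E_i/h_i > R on the types above it.
Rate on top 1: 5.91. H: 3.27 < 5.91 → exclude; stop.
Optimal diet: F — 1 of 5 types.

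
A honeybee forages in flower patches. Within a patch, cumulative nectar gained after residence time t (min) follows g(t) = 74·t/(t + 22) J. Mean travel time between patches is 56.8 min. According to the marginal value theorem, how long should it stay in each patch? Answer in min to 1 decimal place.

Maximise g(t)/(T+t): set derivative to zero → g'(t)(T+t) = g(t).
g'(t) = 74·22/(t + 22)². Setting 74·22/(t+22)² = 74t/[(t+22)(56.8+t)] gives 22(56.8+t) = t(t+22), so t² = 22×56.8 = 1250.
t* = √1250 = 35.35 min.

35.3 min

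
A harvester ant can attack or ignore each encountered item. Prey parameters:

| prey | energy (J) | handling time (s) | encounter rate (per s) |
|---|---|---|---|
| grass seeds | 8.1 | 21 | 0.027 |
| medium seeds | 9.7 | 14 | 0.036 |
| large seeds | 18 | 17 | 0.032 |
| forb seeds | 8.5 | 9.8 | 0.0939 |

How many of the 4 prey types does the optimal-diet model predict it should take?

E/h in descending order: large seeds 1.06, forb seeds 0.867, medium seeds 0.693, grass seeds 0.386 J/s. The optimal diet is the largest prefix of this list for which every included type satisfies E_i/h_i > R on the types above it.
Rate on top 1: 0.3731. forb seeds: 0.867 > 0.3731 → include.
Rate on top 2: 0.5576. medium seeds: 0.693 > 0.5576 → include.
Rate on top 3: 0.5806. grass seeds: 0.386 < 0.5806 → exclude; stop.
Optimal diet: large seeds, forb seeds, medium seeds — 3 of 4 types.

3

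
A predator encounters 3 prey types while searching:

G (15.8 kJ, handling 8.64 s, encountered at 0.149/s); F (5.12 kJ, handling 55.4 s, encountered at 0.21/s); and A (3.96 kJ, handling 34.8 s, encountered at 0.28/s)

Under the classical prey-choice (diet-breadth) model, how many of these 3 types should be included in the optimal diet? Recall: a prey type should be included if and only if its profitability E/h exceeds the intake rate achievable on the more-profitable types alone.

Profitabilities (E/h, kJ/s): G 1.83, A 0.114, F 0.0924. Add prey in this order while the next type's profitability exceeds the intake rate on those already taken.
Rate on top 1: 1.029. A: 0.114 < 1.029 → exclude; stop.
Optimal diet: G — 1 of 3 types.

1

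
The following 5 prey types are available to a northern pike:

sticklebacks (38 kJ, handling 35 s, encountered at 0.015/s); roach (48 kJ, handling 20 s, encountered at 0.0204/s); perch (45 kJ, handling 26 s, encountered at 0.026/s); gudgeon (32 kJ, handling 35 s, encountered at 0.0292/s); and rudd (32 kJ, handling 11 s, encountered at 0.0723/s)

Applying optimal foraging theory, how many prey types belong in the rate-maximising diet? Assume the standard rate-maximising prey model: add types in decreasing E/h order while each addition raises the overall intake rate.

Profitabilities (E/h, kJ/s): rudd 2.91, roach 2.4, perch 1.73, sticklebacks 1.09, gudgeon 0.914. Add prey in this order while the next type's profitability exceeds the intake rate on those already taken.
Rate on top 1: 1.289. roach: 2.4 > 1.289 → include.
Rate on top 2: 1.494. perch: 1.73 > 1.494 → include.
Rate on top 3: 1.55. sticklebacks: 1.09 < 1.55 → exclude; stop.
Optimal diet: rudd, roach, perch — 3 of 5 types.

3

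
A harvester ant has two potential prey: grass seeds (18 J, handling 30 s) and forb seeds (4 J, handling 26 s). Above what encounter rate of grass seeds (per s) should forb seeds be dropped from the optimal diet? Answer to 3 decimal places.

0.011 per s

Drop forb seeds once their profitability E₂/h₂ falls below the rate achievable on grass seeds alone: E₂/h₂ = λE₁/(1 + λh₁).
Solve for λ: λE₁h₂ = E₂(1 + λh₁) → λ(E₁h₂ − E₂h₁) = E₂ → λ = E₂/(E₁h₂ − E₂h₁).
λ = 4/(18×26 − 4×30) = 4/348 = 0.01149 per s.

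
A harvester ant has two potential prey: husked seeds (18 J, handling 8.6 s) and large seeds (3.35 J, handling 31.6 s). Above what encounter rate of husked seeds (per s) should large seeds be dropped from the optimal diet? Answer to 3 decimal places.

The zero-one rule: include large seeds iff E₂/h₂ > λE₁/(1+λh₁). Equality gives the switch point.
λE₁h₂ = E₂ + λE₂h₁ ⇒ λ = E₂/(E₁h₂ − E₂h₁) = 3.35/(568.8 − 28.81) = 0.006204 per s.

0.006 per s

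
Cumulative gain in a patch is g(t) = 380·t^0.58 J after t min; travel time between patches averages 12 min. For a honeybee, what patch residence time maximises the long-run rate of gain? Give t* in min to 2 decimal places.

Maximise g(t)/(T+t): set derivative to zero → g'(t)(T+t) = g(t).
g'(t) = 0.58·380·t^-0.42. Setting 0.58·380·t^-0.42 = 380·t^0.58/(12+t) gives 0.58(12+t) = t, so 0.42·t = 0.58×12.
t* = 0.58×12/0.42 = 16.57 min.

16.57 min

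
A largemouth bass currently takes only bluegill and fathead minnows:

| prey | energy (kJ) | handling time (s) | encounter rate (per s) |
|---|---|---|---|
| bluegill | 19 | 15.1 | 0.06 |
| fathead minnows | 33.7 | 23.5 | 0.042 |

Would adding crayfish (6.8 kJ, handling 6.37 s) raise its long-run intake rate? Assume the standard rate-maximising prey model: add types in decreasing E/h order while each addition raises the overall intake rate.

Yes

Intake rate on the current diet: R = (0.06×19 + 0.042×33.7) / (1 + 0.06×15.1 + 0.042×23.5) = 2.555/2.893 = 0.8833 kJ/s.
Profitability of crayfish: 6.8/6.37 = 1.068 kJ/s.
Since 1.068 > R, including crayfish increases the long-run rate.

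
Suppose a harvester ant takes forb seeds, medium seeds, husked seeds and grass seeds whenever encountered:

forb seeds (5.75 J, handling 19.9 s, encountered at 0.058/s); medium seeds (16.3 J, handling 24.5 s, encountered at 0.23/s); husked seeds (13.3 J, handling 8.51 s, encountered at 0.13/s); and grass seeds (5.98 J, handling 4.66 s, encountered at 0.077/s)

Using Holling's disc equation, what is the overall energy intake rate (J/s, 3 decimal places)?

Energy encountered per unit search time: 0.058×5.75 + 0.23×16.3 + 0.13×13.3 + 0.077×5.98 = 6.272 J/s.
Handling time per unit search time: 0.058×19.9 + 0.23×24.5 + 0.13×8.51 + 0.077×4.66 = 8.254.
Rate = 6.272/(1 + 8.254) = 0.6777 J/s.

0.678 J/s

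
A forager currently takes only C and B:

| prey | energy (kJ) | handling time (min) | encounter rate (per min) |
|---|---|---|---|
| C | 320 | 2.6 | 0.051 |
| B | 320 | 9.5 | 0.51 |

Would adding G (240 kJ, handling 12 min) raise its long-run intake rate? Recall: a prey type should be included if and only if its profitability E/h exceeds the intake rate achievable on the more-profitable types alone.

No

On C and B alone, R = ΣλE/(1+Σλh) = 179.5/5.978 = 30.03 kJ/min.
G: E/h = 240/12 = 20 kJ/min.
Since 20 < R, time spent handling G is better spent searching.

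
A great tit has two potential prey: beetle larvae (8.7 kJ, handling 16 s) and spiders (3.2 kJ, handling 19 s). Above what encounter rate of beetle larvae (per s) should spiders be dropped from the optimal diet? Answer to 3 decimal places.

0.028 per s

The zero-one rule: include spiders iff E₂/h₂ > λE₁/(1+λh₁). Equality gives the switch point.
λE₁h₂ = E₂ + λE₂h₁ ⇒ λ = E₂/(E₁h₂ − E₂h₁) = 3.2/(165.3 − 51.2) = 0.02805 per s.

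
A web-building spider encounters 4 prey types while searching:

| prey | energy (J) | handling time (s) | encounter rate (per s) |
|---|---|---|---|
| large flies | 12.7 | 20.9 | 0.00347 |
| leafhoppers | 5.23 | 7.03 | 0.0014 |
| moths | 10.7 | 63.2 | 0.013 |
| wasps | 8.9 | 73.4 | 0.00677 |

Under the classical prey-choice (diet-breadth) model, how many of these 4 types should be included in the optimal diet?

Profitabilities (E/h, J/s): leafhoppers 0.744, large flies 0.608, moths 0.169, wasps 0.121. Add prey in this order while the next type's profitability exceeds the intake rate on those already taken.
Rate on top 1: 0.007251. large flies: 0.608 > 0.007251 → include.
Rate on top 2: 0.04748. moths: 0.169 > 0.04748 → include.
Rate on top 3: 0.1. wasps: 0.121 > 0.1 → include.
Optimal diet: leafhoppers, large flies, moths, wasps — 4 of 4 types.

4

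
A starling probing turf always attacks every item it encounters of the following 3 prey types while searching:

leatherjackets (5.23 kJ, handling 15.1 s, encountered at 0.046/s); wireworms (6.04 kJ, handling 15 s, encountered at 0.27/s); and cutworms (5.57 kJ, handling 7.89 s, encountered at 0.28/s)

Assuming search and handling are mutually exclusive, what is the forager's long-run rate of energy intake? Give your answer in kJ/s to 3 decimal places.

R = Σλ_iE_i / (1 + Σλ_ih_i)
Numerator: 0.046×5.23 + 0.27×6.04 + 0.28×5.57 = 3.431
Denominator: 1 + 0.046×15.1 + 0.27×15 + 0.28×7.89 = 7.954
R = 3.431/7.954 = 0.4314 kJ/s

0.431 kJ/s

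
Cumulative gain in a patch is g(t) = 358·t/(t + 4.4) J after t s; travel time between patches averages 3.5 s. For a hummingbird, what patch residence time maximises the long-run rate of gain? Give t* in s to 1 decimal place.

3.9 s

Optimal t* satisfies g'(t*) = g(t*)/(T + t*).
g'(t) = 358·4.4/(t + 4.4)². Setting 358·4.4/(t+4.4)² = 358t/[(t+4.4)(3.5+t)] gives 4.4(3.5+t) = t(t+4.4), so t² = 4.4×3.5 = 15.4.
t* = √15.4 = 3.924 s.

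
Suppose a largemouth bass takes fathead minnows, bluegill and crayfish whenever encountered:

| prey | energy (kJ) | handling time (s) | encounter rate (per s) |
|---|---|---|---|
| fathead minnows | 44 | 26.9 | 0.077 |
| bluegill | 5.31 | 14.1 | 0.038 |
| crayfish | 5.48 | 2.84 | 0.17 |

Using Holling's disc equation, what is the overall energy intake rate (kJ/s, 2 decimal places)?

R = (0.077×44 + 0.038×5.31 + 0.17×5.48) / (1 + 0.077×26.9 + 0.038×14.1 + 0.17×2.84) = 4.521/4.09 = 1.105 kJ/s.

1.11 kJ/s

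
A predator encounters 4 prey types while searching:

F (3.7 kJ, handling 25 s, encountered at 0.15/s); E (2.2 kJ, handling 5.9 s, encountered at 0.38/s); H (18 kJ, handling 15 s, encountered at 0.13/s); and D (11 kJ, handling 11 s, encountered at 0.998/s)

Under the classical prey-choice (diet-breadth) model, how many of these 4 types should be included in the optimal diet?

2

Rank by E/h (kJ/s): H 1.2, D 1, E 0.373, F 0.148. Include each in turn until the next type's E/h falls below the running intake rate.
Rate on top 1: 0.7932. D: 1 > 0.7932 → include.
Rate on top 2: 0.9562. E: 0.373 < 0.9562 → exclude; stop.
Optimal diet: H, D — 2 of 4 types.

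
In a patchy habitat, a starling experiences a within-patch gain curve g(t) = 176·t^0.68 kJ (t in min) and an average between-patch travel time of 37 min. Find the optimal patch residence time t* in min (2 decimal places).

78.63 min

Maximise g(t)/(T+t): set derivative to zero → g'(t)(T+t) = g(t).
g'(t) = 0.68·176·t^-0.32. Setting 0.68·176·t^-0.32 = 176·t^0.68/(37+t) gives 0.68(37+t) = t, so 0.32·t = 0.68×37.
t* = 0.68×37/0.32 = 78.63 min.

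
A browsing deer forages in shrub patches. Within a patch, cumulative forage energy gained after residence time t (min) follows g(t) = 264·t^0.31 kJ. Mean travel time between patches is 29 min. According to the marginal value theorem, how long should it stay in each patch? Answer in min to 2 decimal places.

By the marginal value theorem, leave when the instantaneous gain rate g'(t) equals the habitat-wide average g(t)/(T + t).
g'(t) = 0.31·264·t^-0.69. Setting 0.31·264·t^-0.69 = 264·t^0.31/(29+t) gives 0.31(29+t) = t, so 0.69·t = 0.31×29.
t* = 0.31×29/0.69 = 13.03 min.

13.03 min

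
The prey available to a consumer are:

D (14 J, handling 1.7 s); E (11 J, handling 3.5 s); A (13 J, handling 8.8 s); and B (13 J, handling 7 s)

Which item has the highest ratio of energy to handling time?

In descending order of E/h:
D: 14/1.7 = 8.24 J/s
E: 11/3.5 = 3.14 J/s
B: 13/7 = 1.86 J/s
A: 13/8.8 = 1.48 J/s

D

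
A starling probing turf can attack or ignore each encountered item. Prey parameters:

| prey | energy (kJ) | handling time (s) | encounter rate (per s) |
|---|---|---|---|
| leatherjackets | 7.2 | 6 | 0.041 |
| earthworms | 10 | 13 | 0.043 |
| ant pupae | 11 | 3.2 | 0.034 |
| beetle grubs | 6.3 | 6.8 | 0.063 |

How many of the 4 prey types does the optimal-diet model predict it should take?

4

Profitabilities (E/h, kJ/s): ant pupae 3.44, leatherjackets 1.2, beetle grubs 0.926, earthworms 0.769. Add prey in this order while the next type's profitability exceeds the intake rate on those already taken.
Rate on top 1: 0.3373. leatherjackets: 1.2 > 0.3373 → include.
Rate on top 2: 0.4939. beetle grubs: 0.926 > 0.4939 → include.
Rate on top 3: 0.5979. earthworms: 0.769 > 0.5979 → include.
Optimal diet: ant pupae, leatherjackets, beetle grubs, earthworms — 4 of 4 types.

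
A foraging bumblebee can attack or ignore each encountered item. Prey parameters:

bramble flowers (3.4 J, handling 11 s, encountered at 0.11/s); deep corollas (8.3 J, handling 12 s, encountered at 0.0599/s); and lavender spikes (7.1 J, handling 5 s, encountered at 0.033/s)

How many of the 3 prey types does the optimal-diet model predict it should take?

Profitabilities (E/h, J/s): lavender spikes 1.42, deep corollas 0.692, bramble flowers 0.309. Add prey in this order while the next type's profitability exceeds the intake rate on those already taken.
Rate on top 1: 0.2011. deep corollas: 0.692 > 0.2011 → include.
Rate on top 2: 0.3883. bramble flowers: 0.309 < 0.3883 → exclude; stop.
Optimal diet: lavender spikes, deep corollas — 2 of 3 types.

2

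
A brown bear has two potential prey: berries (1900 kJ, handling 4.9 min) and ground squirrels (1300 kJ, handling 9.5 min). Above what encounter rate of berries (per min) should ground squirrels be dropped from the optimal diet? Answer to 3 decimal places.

0.111 per min

Drop ground squirrels once their profitability E₂/h₂ falls below the rate achievable on berries alone: E₂/h₂ = λE₁/(1 + λh₁).
Solve for λ: λE₁h₂ = E₂(1 + λh₁) → λ(E₁h₂ − E₂h₁) = E₂ → λ = E₂/(E₁h₂ − E₂h₁).
λ = 1300/(1900×9.5 − 1300×4.9) = 1300/1.168e+04 = 0.1113 per min.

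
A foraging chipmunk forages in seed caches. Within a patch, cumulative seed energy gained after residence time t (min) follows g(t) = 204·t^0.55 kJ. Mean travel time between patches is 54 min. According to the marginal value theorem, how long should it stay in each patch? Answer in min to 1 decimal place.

66.0 min

By the marginal value theorem, leave when the instantaneous gain rate g'(t) equals the habitat-wide average g(t)/(T + t).
g'(t) = 0.55·204·t^-0.45. Setting 0.55·204·t^-0.45 = 204·t^0.55/(54+t) gives 0.55(54+t) = t, so 0.45·t = 0.55×54.
t* = 0.55×54/0.45 = 66 min.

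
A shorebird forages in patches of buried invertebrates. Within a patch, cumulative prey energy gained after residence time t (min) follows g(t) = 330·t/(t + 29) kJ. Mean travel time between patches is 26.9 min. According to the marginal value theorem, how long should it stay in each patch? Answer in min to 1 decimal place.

27.9 min

Optimal t* satisfies g'(t*) = g(t*)/(T + t*).
g'(t) = 330·29/(t + 29)². Setting 330·29/(t+29)² = 330t/[(t+29)(26.9+t)] gives 29(26.9+t) = t(t+29), so t² = 29×26.9 = 780.1.
t* = √780.1 = 27.93 min.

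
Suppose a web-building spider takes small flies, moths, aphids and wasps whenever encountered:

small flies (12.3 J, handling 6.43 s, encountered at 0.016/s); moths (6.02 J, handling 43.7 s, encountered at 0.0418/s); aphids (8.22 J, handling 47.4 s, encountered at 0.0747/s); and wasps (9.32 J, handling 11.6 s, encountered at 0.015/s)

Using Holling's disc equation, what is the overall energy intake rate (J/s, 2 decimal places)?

0.18 J/s

R = (0.016×12.3 + 0.0418×6.02 + 0.0747×8.22 + 0.015×9.32) / (1 + 0.016×6.43 + 0.0418×43.7 + 0.0747×47.4 + 0.015×11.6) = 1.202/6.644 = 0.1809 J/s.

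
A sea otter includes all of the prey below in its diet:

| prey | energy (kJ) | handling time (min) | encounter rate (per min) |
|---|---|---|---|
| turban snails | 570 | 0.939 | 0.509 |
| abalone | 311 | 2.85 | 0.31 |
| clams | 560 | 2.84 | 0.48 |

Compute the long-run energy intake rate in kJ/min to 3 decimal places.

175.947 kJ/min

R = (0.509×570 + 0.31×311 + 0.48×560) / (1 + 0.509×0.939 + 0.31×2.85 + 0.48×2.84) = 655.3/3.725 = 175.9 kJ/min.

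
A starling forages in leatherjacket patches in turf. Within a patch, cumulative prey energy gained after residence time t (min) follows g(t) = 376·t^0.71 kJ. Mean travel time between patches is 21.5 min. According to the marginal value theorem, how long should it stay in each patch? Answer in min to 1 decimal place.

Maximise g(t)/(T+t): set derivative to zero → g'(t)(T+t) = g(t).
g'(t) = 0.71·376·t^-0.29. Setting 0.71·376·t^-0.29 = 376·t^0.71/(21.5+t) gives 0.71(21.5+t) = t, so 0.29·t = 0.71×21.5.
t* = 0.71×21.5/0.29 = 52.64 min.

52.6 min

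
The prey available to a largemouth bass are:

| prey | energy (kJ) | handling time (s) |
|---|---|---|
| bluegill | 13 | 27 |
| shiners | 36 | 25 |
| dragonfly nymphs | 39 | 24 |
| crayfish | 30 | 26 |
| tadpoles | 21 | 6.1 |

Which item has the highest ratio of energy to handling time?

tadpoles

In descending order of E/h:
tadpoles: 21/6.1 = 3.44 kJ/s
dragonfly nymphs: 39/24 = 1.62 kJ/s
shiners: 36/25 = 1.44 kJ/s
crayfish: 30/26 = 1.15 kJ/s
bluegill: 13/27 = 0.481 kJ/s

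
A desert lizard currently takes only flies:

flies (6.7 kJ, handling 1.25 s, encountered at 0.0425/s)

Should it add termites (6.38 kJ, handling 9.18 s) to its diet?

Current rate: (0.0425×6.7)/(1 + 0.0425×1.25) = 0.2704 kJ/s.
Profitability of termites: 6.38/9.18 = 0.695 kJ/s.
0.695 > 0.2704, so adding termites raises the average — include it.

Yes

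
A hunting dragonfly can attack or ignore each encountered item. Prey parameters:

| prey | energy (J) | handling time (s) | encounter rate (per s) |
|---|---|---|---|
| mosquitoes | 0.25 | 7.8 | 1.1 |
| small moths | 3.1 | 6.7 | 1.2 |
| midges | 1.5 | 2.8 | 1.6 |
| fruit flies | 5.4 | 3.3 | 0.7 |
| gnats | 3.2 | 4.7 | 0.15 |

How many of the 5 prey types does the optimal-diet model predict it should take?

Profitabilities (E/h, J/s): fruit flies 1.64, gnats 0.681, midges 0.536, small moths 0.463, mosquitoes 0.0321. Add prey in this order while the next type's profitability exceeds the intake rate on those already taken.
Rate on top 1: 1.142. gnats: 0.681 < 1.142 → exclude; stop.
Optimal diet: fruit flies — 1 of 5 types.

1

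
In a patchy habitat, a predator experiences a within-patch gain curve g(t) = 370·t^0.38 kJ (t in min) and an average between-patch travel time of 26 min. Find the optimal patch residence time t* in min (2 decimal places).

Optimal t* satisfies g'(t*) = g(t*)/(T + t*).
g'(t) = 0.38·370·t^-0.62. Setting 0.38·370·t^-0.62 = 370·t^0.38/(26+t) gives 0.38(26+t) = t, so 0.62·t = 0.38×26.
t* = 0.38×26/0.62 = 15.94 min.

15.94 min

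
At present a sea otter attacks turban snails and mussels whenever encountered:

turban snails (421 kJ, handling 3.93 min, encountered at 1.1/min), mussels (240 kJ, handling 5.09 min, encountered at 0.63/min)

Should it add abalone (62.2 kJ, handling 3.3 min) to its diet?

Current rate: (1.1×421 + 0.63×240)/(1 + 1.1×3.93 + 0.63×5.09) = 72.02 kJ/min.
abalone: E/h = 62.2/3.3 = 18.85 kJ/min.
Since 18.85 < R, time spent handling abalone is better spent searching.

No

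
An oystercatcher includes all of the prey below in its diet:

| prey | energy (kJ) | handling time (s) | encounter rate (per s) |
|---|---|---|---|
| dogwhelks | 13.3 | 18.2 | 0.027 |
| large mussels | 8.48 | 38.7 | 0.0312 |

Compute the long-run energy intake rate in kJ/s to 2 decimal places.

0.23 kJ/s

R = Σλ_iE_i / (1 + Σλ_ih_i)
Numerator: 0.027×13.3 + 0.0312×8.48 = 0.6237
Denominator: 1 + 0.027×18.2 + 0.0312×38.7 = 2.699
R = 0.6237/2.699 = 0.2311 kJ/s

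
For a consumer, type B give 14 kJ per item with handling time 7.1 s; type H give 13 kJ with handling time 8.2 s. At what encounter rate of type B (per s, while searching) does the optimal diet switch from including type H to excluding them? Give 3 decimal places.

0.578 per s

Drop type H once their profitability E₂/h₂ falls below the rate achievable on type B alone: E₂/h₂ = λE₁/(1 + λh₁).
Solve for λ: λE₁h₂ = E₂(1 + λh₁) → λ(E₁h₂ − E₂h₁) = E₂ → λ = E₂/(E₁h₂ − E₂h₁).
λ = 13/(14×8.2 − 13×7.1) = 13/22.5 = 0.5778 per s.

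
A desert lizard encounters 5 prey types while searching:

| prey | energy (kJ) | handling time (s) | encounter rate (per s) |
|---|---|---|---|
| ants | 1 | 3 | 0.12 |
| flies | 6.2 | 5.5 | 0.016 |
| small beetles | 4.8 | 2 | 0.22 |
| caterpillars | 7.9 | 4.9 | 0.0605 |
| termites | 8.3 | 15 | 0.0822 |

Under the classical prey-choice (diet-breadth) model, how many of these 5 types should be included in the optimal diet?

3

E/h in descending order: small beetles 2.4, caterpillars 1.61, flies 1.13, termites 0.553, ants 0.333 kJ/s. The optimal diet is the largest prefix of this list for which every included type satisfies E_i/h_i > R on the types above it.
Rate on top 1: 0.7333. caterpillars: 1.61 > 0.7333 → include.
Rate on top 2: 0.8834. flies: 1.13 > 0.8834 → include.
Rate on top 3: 0.8951. termites: 0.553 < 0.8951 → exclude; stop.
Optimal diet: small beetles, caterpillars, flies — 3 of 5 types.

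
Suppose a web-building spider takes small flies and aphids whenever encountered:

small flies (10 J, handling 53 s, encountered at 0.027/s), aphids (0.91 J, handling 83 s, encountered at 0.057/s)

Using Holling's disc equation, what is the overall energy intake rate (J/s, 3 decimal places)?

R = (0.027×10 + 0.057×0.91) / (1 + 0.027×53 + 0.057×83) = 0.3219/7.162 = 0.04494 J/s.

0.045 J/s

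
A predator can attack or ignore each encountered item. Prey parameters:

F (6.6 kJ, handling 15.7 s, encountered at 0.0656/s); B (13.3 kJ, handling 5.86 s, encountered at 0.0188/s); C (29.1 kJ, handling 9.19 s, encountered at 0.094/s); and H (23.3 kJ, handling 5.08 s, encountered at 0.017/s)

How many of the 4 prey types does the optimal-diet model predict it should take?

Profitabilities (E/h, kJ/s): H 4.59, C 3.17, B 2.27, F 0.42. Add prey in this order while the next type's profitability exceeds the intake rate on those already taken.
Rate on top 1: 0.3646. C: 3.17 > 0.3646 → include.
Rate on top 2: 1.606. B: 2.27 > 1.606 → include.
Rate on top 3: 1.641. F: 0.42 < 1.641 → exclude; stop.
Optimal diet: H, C, B — 3 of 4 types.

3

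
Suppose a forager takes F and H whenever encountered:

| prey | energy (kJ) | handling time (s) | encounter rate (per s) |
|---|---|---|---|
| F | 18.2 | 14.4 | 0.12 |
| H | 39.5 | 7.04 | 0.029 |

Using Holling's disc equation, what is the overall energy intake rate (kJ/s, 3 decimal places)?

1.136 kJ/s

R = (0.12×18.2 + 0.029×39.5) / (1 + 0.12×14.4 + 0.029×7.04) = 3.329/2.932 = 1.136 kJ/s.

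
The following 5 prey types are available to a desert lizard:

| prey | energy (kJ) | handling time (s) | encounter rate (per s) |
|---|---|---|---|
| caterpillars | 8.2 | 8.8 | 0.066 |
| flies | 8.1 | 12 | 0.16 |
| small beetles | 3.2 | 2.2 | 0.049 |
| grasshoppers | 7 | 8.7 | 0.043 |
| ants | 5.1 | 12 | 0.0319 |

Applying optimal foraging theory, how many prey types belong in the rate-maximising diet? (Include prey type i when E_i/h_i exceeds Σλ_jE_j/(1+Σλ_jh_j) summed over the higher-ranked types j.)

4

Rank by E/h (kJ/s): small beetles 1.45, caterpillars 0.932, grasshoppers 0.805, flies 0.675, ants 0.425. Include each in turn until the next type's E/h falls below the running intake rate.
Rate on top 1: 0.1415. caterpillars: 0.932 > 0.1415 → include.
Rate on top 2: 0.4134. grasshoppers: 0.805 > 0.4134 → include.
Rate on top 3: 0.4843. flies: 0.675 > 0.4843 → include.
Rate on top 4: 0.5762. ants: 0.425 < 0.5762 → exclude; stop.
Optimal diet: small beetles, caterpillars, grasshoppers, flies — 4 of 5 types.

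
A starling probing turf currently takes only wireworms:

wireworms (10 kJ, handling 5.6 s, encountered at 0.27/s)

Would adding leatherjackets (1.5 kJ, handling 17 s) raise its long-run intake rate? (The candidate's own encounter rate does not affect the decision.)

No

On wireworms alone, R = ΣλE/(1+Σλh) = 2.7/2.512 = 1.075 kJ/s.
Profitability of leatherjackets: 1.5/17 = 0.08824 kJ/s.
Since 0.08824 < R, time spent handling leatherjackets is better spent searching.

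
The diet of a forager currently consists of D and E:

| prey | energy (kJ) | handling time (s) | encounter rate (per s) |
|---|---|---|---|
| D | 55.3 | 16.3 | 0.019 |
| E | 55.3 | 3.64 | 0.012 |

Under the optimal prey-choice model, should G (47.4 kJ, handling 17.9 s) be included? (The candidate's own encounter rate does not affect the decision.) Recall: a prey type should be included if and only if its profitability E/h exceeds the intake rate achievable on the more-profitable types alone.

Yes

Intake rate on the current diet: R = (0.019×55.3 + 0.012×55.3) / (1 + 0.019×16.3 + 0.012×3.64) = 1.714/1.353 = 1.267 kJ/s.
G: E/h = 47.4/17.9 = 2.648 kJ/s.
Since 2.648 > R, including G increases the long-run rate.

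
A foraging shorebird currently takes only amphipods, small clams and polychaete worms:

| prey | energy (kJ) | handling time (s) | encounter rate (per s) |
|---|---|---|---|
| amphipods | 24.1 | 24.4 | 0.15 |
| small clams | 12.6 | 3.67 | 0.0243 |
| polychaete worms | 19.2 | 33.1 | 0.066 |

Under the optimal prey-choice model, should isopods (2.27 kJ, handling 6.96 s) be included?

No

On amphipods, small clams and polychaete worms alone, R = ΣλE/(1+Σλh) = 5.188/6.934 = 0.7483 kJ/s.
Profitability of isopods: 2.27/6.96 = 0.3261 kJ/s.
0.3261 < 0.7483, so adding isopods would lower the average — exclude it.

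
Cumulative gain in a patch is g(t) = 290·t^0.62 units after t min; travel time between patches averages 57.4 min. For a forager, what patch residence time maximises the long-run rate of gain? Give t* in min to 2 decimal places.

93.65 min

By the marginal value theorem, leave when the instantaneous gain rate g'(t) equals the habitat-wide average g(t)/(T + t).
g'(t) = 0.62·290·t^-0.38. Setting 0.62·290·t^-0.38 = 290·t^0.62/(57.4+t) gives 0.62(57.4+t) = t, so 0.38·t = 0.62×57.4.
t* = 0.62×57.4/0.38 = 93.65 min.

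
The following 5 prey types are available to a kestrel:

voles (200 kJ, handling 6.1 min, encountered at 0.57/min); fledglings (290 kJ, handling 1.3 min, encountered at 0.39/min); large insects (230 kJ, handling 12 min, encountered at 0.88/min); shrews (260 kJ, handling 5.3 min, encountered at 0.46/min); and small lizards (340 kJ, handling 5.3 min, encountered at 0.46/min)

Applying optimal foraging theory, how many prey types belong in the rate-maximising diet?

1

E/h in descending order: fledglings 223, small lizards 64.2, shrews 49.1, voles 32.8, large insects 19.2 kJ/min. The optimal diet is the largest prefix of this list for which every included type satisfies E_i/h_i > R on the types above it.
Rate on top 1: 75.05. small lizards: 64.2 < 75.05 → exclude; stop.
Optimal diet: fledglings — 1 of 5 types.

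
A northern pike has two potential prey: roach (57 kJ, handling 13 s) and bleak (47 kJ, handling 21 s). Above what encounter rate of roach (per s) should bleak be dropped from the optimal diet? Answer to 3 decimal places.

Drop bleak once their profitability E₂/h₂ falls below the rate achievable on roach alone: E₂/h₂ = λE₁/(1 + λh₁).
Solve for λ: λE₁h₂ = E₂(1 + λh₁) → λ(E₁h₂ − E₂h₁) = E₂ → λ = E₂/(E₁h₂ − E₂h₁).
λ = 47/(57×21 − 47×13) = 47/586 = 0.0802 per s.

0.080 per s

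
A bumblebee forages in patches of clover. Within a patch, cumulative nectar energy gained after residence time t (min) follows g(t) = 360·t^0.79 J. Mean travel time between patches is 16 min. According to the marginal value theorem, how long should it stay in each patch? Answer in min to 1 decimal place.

Maximise g(t)/(T+t): set derivative to zero → g'(t)(T+t) = g(t).
g'(t) = 0.79·360·t^-0.21. Setting 0.79·360·t^-0.21 = 360·t^0.79/(16+t) gives 0.79(16+t) = t, so 0.21·t = 0.79×16.
t* = 0.79×16/0.21 = 60.19 min.

60.2 min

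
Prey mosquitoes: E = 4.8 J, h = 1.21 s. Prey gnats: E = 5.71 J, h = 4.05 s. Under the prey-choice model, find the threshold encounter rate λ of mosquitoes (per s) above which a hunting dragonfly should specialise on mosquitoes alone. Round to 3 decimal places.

0.456 per s

At the threshold, the rate on mosquitoes alone equals the profitability of gnats: λ·4.8/(1 + λ·1.21) = 5.71/4.05 = 1.41.
Rearranging, λ(4.8 − 1.41×1.21) = 1.41, so λ = 1.41/3.094 = 0.4557 per s.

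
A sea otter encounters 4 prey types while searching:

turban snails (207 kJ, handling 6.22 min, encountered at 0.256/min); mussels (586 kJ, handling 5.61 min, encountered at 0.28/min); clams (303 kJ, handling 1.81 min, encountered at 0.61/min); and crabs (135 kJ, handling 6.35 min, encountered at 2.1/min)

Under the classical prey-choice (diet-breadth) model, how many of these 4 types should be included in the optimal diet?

E/h in descending order: clams 167, mussels 104, turban snails 33.3, crabs 21.3 kJ/min. The optimal diet is the largest prefix of this list for which every included type satisfies E_i/h_i > R on the types above it.
Rate on top 1: 87.84. mussels: 104 > 87.84 → include.
Rate on top 2: 94.94. turban snails: 33.3 < 94.94 → exclude; stop.
Optimal diet: clams, mussels — 2 of 4 types.

2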